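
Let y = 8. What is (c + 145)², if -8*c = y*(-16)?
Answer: 25921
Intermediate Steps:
c = 16 (c = -(-16) = -⅛*(-128) = 16)
(c + 145)² = (16 + 145)² = 161² = 25921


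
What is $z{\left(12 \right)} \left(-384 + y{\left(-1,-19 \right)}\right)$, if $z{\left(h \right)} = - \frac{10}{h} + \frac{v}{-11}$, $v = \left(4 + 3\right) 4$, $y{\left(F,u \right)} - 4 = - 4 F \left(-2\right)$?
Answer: $\frac{43262}{33} \approx 1311.0$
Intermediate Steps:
$y{\left(F,u \right)} = 4 + 8 F$ ($y{\left(F,u \right)} = 4 + - 4 F \left(-2\right) = 4 + 8 F$)
$v = 28$ ($v = 7 \cdot 4 = 28$)
$z{\left(h \right)} = - \frac{28}{11} - \frac{10}{h}$ ($z{\left(h \right)} = - \frac{10}{h} + \frac{28}{-11} = - \frac{10}{h} + 28 \left(- \frac{1}{11}\right) = - \frac{10}{h} - \frac{28}{11} = - \frac{28}{11} - \frac{10}{h}$)
$z{\left(12 \right)} \left(-384 + y{\left(-1,-19 \right)}\right) = \left(- \frac{28}{11} - \frac{10}{12}\right) \left(-384 + \left(4 + 8 \left(-1\right)\right)\right) = \left(- \frac{28}{11} - \frac{5}{6}\right) \left(-384 + \left(4 - 8\right)\right) = \left(- \frac{28}{11} - \frac{5}{6}\right) \left(-384 - 4\right) = \left(- \frac{223}{66}\right) \left(-388\right) = \frac{43262}{33}$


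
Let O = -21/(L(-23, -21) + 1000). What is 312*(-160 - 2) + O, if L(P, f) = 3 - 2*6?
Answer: -50089125/991 ≈ -50544.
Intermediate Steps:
L(P, f) = -9 (L(P, f) = 3 - 12 = -9)
O = -21/991 (O = -21/(-9 + 1000) = -21/991 ≈ -0.021191)
312*(-160 - 2) + O = 312*(-160 - 2) - 21/991 = 312*(-162) - 21/991 = -50544 - 21/991 = -50089125/991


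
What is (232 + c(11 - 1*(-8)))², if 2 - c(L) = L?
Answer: 46225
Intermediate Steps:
c(L) = 2 - L
(232 + c(11 - 1*(-8)))² = (232 + (2 - (11 - 1*(-8))))² = (232 + (2 - (11 + 8)))² = (232 + (2 - 1*19))² = (232 + (2 - 19))² = (232 - 17)² = 215² = 46225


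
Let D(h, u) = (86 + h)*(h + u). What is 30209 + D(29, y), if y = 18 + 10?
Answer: 36764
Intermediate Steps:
y = 28
30209 + D(29, y) = 30209 + (29**2 + 86*29 + 86*28 + 29*28) = 30209 + (841 + 2494 + 2408 + 812) = 30209 + 6555 = 36764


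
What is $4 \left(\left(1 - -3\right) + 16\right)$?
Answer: $80$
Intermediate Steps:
$4 \left(\left(1 - -3\right) + 16\right) = 4 \left(\left(1 + 3\right) + 16\right) = 4 \left(4 + 16\right) = 4 \cdot 20 = 80$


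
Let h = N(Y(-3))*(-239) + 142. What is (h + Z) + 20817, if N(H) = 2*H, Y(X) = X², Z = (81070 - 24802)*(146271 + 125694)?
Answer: 15302943277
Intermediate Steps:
Z = 15302926620 (Z = 56268*271965 = 15302926620)
h = -4160 (h = (2*(-3)²)*(-239) + 142 = (2*9)*(-239) + 142 = 18*(-239) + 142 = -4302 + 142 = -4160)
(h + Z) + 20817 = (-4160 + 15302926620) + 20817 = 15302922460 + 20817 = 15302943277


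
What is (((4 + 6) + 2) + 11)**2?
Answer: 529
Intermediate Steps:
(((4 + 6) + 2) + 11)**2 = ((10 + 2) + 11)**2 = (12 + 11)**2 = 23**2 = 529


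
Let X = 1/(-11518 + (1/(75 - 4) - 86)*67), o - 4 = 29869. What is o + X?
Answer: 36648584678/1226813 ≈ 29873.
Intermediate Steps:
o = 29873 (o = 4 + 29869 = 29873)
X = -71/1226813 (X = 1/(-11518 + (1/71 - 86)*67) = 1/(-11518 - 6105/71*67) = 1/(-11518 - 409035/71) = 1/(-1226813/71) = -71/1226813 ≈ -5.7874e-5)
o + X = 29873 - 71/1226813 = 36648584678/1226813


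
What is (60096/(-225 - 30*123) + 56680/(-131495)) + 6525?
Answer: 17184435179/2640015 ≈ 6509.2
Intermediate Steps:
(60096/(-225 - 30*123) + 56680/(-131495)) + 6525 = (60096/(-225 - 3690) + 56680*(-1/131495)) + 6525 = (60096/(-3915) - 872/2023) + 6525 = (60096*(-1/3915) - 872/2023) + 6525 = (-20032/1305 - 872/2023) + 6525 = -41662696/2640015 + 6525 = 17184435179/2640015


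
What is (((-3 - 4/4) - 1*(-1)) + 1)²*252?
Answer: 1008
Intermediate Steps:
(((-3 - 4/4) - 1*(-1)) + 1)²*252 = (((-3 - 4*¼) + 1) + 1)²*252 = (((-3 - 1) + 1) + 1)²*252 = ((-4 + 1) + 1)²*252 = (-3 + 1)²*252 = (-2)²*252 = 4*252 = 1008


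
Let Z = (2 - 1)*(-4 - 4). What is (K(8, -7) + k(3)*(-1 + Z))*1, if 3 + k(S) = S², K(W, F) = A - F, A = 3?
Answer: -44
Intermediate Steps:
Z = -8 (Z = 1*(-8) = -8)
K(W, F) = 3 - F
k(S) = -3 + S²
(K(8, -7) + k(3)*(-1 + Z))*1 = ((3 - 1*(-7)) + (-3 + 3²)*(-1 - 8))*1 = ((3 + 7) + (-3 + 9)*(-9))*1 = (10 + 6*(-9))*1 = (10 - 54)*1 = -44*1 = -44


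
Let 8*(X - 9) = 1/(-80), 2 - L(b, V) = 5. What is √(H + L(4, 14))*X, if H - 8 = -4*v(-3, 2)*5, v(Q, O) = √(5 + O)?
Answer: 5759*√(5 - 20*√7)/640 ≈ 62.288*I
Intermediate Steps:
L(b, V) = -3 (L(b, V) = 2 - 1*5 = 2 - 5 = -3)
H = 8 - 20*√7 (H = 8 - 4*√(5 + 2)*5 = 8 - 4*√7*5 = 8 - 20*√7 ≈ -44.915)
X = 5759/640 (X = 9 + (⅛)/(-80) = 9 + (⅛)*(-1/80) = 9 - 1/640 = 5759/640 ≈ 8.9984)
√(H + L(4, 14))*X = √((8 - 20*√7) - 3)*(5759/640) = √(5 - 20*√7)*(5759/640) = 5759*√(5 - 20*√7)/640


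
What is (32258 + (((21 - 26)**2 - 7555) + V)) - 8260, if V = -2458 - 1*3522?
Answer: 10488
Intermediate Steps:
V = -5980 (V = -2458 - 3522 = -5980)
(32258 + (((21 - 26)**2 - 7555) + V)) - 8260 = (32258 + (((21 - 26)**2 - 7555) - 5980)) - 8260 = (32258 + (((-5)**2 - 7555) - 5980)) - 8260 = (32258 + ((25 - 7555) - 5980)) - 8260 = (32258 + (-7530 - 5980)) - 8260 = (32258 - 13510) - 8260 = 18748 - 8260 = 10488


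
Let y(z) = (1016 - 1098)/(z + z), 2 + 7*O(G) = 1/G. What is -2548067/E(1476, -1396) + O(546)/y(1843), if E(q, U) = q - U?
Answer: -196756213649/225024072 ≈ -874.38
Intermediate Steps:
O(G) = -2/7 + 1/(7*G)
y(z) = -41/z (y(z) = -82*1/(2*z) = -41/z)
-2548067/E(1476, -1396) + O(546)/y(1843) = -2548067/(1476 - 1*(-1396)) + ((⅐)*(1 - 2*546)/546)/((-41/1843)) = -2548067/(1476 + 1396) + ((⅐)*(1/546)*(1 - 1092))/((-41*1/1843)) = -2548067/2872 + ((⅐)*(1/546)*(-1091))/(-41/1843) = -2548067*1/2872 - 1091/3822*(-1843/41) = -2548067/2872 + 2010713/156702 = -196756213649/225024072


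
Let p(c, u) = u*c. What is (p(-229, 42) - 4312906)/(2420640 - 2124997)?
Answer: -4322524/295643 ≈ -14.621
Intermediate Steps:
p(c, u) = c*u
(p(-229, 42) - 4312906)/(2420640 - 2124997) = (-229*42 - 4312906)/(2420640 - 2124997) = (-9618 - 4312906)/295643 = -4322524*1/295643 = -4322524/295643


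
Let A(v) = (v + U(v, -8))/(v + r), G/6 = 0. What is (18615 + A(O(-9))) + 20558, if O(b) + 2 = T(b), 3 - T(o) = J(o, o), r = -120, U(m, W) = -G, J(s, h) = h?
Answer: 430902/11 ≈ 39173.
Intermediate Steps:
G = 0 (G = 6*0 = 0)
U(m, W) = 0 (U(m, W) = -1*0 = 0)
T(o) = 3 - o
O(b) = 1 - b (O(b) = -2 + (3 - b) = 1 - b)
A(v) = v/(-120 + v) (A(v) = (v + 0)/(v - 120) = v/(-120 + v))
(18615 + A(O(-9))) + 20558 = (18615 + (1 - 1*(-9))/(-120 + (1 - 1*(-9)))) + 20558 = (18615 + (1 + 9)/(-120 + (1 + 9))) + 20558 = (18615 + 10/(-120 + 10)) + 20558 = (18615 + 10/(-110)) + 20558 = (18615 + 10*(-1/110)) + 20558 = (18615 - 1/11) + 20558 = 204764/11 + 20558 = 430902/11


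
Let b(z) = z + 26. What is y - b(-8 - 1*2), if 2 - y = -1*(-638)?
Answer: -652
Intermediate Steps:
b(z) = 26 + z
y = -636 (y = 2 - (-1)*(-638) = 2 - 1*638 = 2 - 638 = -636)
y - b(-8 - 1*2) = -636 - (26 + (-8 - 1*2)) = -636 - (26 + (-8 - 2)) = -636 - (26 - 10) = -636 - 1*16 = -636 - 16 = -652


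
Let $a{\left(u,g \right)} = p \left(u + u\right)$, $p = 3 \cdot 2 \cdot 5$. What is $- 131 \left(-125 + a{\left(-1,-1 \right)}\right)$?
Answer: $24235$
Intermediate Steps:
$p = 30$ ($p = 6 \cdot 5 = 30$)
$a{\left(u,g \right)} = 60 u$ ($a{\left(u,g \right)} = 30 \left(u + u\right) = 30 \cdot 2 u = 60 u$)
$- 131 \left(-125 + a{\left(-1,-1 \right)}\right) = - 131 \left(-125 + 60 \left(-1\right)\right) = - 131 \left(-125 - 60\right) = \left(-131\right) \left(-185\right) = 24235$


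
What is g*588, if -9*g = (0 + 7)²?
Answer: -9604/3 ≈ -3201.3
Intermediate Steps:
g = -49/9 (g = -(0 + 7)²/9 = -⅑*7² = -⅑*49 = -49/9 ≈ -5.4444)
g*588 = -49/9*588 = -9604/3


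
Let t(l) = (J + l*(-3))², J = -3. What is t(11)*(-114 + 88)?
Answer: -33696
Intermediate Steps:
t(l) = (-3 - 3*l)² (t(l) = (-3 + l*(-3))² = (-3 - 3*l)²)
t(11)*(-114 + 88) = (9*(1 + 11)²)*(-114 + 88) = (9*12²)*(-26) = (9*144)*(-26) = 1296*(-26) = -33696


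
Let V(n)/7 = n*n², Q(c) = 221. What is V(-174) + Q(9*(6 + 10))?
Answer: -36875947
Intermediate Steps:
V(n) = 7*n³ (V(n) = 7*(n*n²) = 7*n³)
V(-174) + Q(9*(6 + 10)) = 7*(-174)³ + 221 = 7*(-5268024) + 221 = -36876168 + 221 = -36875947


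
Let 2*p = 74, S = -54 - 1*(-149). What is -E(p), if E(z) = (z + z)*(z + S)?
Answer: -9768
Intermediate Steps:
S = 95 (S = -54 + 149 = 95)
p = 37 (p = (1/2)*74 = 37)
E(z) = 2*z*(95 + z) (E(z) = (z + z)*(z + 95) = (2*z)*(95 + z) = 2*z*(95 + z))
-E(p) = -2*37*(95 + 37) = -2*37*132 = -1*9768 = -9768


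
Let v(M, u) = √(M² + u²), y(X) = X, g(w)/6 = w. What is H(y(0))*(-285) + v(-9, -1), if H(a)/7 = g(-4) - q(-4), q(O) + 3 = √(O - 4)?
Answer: 41895 + √82 + 3990*I*√2 ≈ 41904.0 + 5642.7*I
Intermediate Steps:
g(w) = 6*w
q(O) = -3 + √(-4 + O) (q(O) = -3 + √(O - 4) = -3 + √(-4 + O))
H(a) = -147 - 14*I*√2 (H(a) = 7*(6*(-4) - (-3 + √(-4 - 4))) = 7*(-24 - (-3 + √(-8))) = 7*(-24 - (-3 + 2*I*√2)) = 7*(-24 + (3 - 2*I*√2)) = 7*(-21 - 2*I*√2) = -147 - 14*I*√2)
H(y(0))*(-285) + v(-9, -1) = (-147 - 14*I*√2)*(-285) + √((-9)² + (-1)²) = (41895 + 3990*I*√2) + √(81 + 1) = (41895 + 3990*I*√2) + √82 = 41895 + √82 + 3990*I*√2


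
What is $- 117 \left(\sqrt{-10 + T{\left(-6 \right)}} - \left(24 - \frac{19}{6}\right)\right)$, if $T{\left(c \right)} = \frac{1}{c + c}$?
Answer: $\frac{4875}{2} - \frac{429 i \sqrt{3}}{2} \approx 2437.5 - 371.52 i$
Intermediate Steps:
$T{\left(c \right)} = \frac{1}{2 c}$
$- 117 \left(\sqrt{-10 + T{\left(-6 \right)}} - \left(24 - \frac{19}{6}\right)\right) = - 117 \left(\sqrt{-10 + \frac{1}{2 \left(-6\right)}} - \left(24 - \frac{19}{6}\right)\right) = - 117 \left(\sqrt{-10 + \frac{1}{2} \left(- \frac{1}{6}\right)} + \left(\left(-16 + 38 \cdot \frac{1}{12}\right) - 8\right)\right) = - 117 \left(\sqrt{-10 - \frac{1}{12}} + \left(\left(-16 + \frac{19}{6}\right) - 8\right)\right) = - 117 \left(\sqrt{- \frac{121}{12}} - \frac{125}{6}\right) = - 117 \left(\frac{11 i \sqrt{3}}{6} - \frac{125}{6}\right) = - 117 \left(- \frac{125}{6} + \frac{11 i \sqrt{3}}{6}\right) = \frac{4875}{2} - \frac{429 i \sqrt{3}}{2}$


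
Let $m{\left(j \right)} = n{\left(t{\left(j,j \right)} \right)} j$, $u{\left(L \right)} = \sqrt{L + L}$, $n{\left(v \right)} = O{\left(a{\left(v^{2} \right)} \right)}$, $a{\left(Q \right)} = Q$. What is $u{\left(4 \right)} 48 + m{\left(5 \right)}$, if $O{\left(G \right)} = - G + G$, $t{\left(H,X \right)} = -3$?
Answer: $96 \sqrt{2} \approx 135.76$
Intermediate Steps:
$O{\left(G \right)} = 0$
$n{\left(v \right)} = 0$
$u{\left(L \right)} = \sqrt{2} \sqrt{L}$ ($u{\left(L \right)} = \sqrt{2 L} = \sqrt{2} \sqrt{L}$)
$m{\left(j \right)} = 0$ ($m{\left(j \right)} = 0 j = 0$)
$u{\left(4 \right)} 48 + m{\left(5 \right)} = \sqrt{2} \sqrt{4} \cdot 48 + 0 = \sqrt{2} \cdot 2 \cdot 48 + 0 = 2 \sqrt{2} \cdot 48 + 0 = 96 \sqrt{2} + 0 = 96 \sqrt{2}$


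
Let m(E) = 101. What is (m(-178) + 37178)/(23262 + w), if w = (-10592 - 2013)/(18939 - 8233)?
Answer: 399108974/249030367 ≈ 1.6027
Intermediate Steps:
w = -12605/10706 ≈ -1.1774
(m(-178) + 37178)/(23262 + w) = (101 + 37178)/(23262 - 12605/10706) = 37279/(249030367/10706) = 37279*(10706/249030367) = 399108974/249030367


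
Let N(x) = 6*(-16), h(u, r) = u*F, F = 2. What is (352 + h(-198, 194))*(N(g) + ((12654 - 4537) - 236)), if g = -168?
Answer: -342540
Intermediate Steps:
h(u, r) = 2*u (h(u, r) = u*2 = 2*u)
N(x) = -96
(352 + h(-198, 194))*(N(g) + ((12654 - 4537) - 236)) = (352 + 2*(-198))*(-96 + ((12654 - 4537) - 236)) = (352 - 396)*(-96 + (8117 - 236)) = -44*(-96 + 7881) = -44*7785 = -342540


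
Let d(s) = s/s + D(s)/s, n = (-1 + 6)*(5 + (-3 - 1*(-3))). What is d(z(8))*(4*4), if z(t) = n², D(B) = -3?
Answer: 9952/625 ≈ 15.923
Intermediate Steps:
n = 25 (n = 5*(5 + (-3 + 3)) = 5*(5 + 0) = 5*5 = 25)
z(t) = 625 (z(t) = 25² = 625)
d(s) = 1 - 3/s (d(s) = s/s - 3/s = 1 - 3/s)
d(z(8))*(4*4) = ((-3 + 625)/625)*(4*4) = ((1/625)*622)*16 = (622/625)*16 = 9952/625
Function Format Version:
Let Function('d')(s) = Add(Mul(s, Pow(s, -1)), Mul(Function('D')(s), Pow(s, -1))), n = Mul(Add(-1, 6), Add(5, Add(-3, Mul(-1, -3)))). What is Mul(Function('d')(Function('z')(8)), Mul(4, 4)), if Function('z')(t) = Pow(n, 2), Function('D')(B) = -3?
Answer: Rational(9952, 625) ≈ 15.923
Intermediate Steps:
n = 25 (n = Mul(5, Add(5, Add(-3, 3))) = Mul(5, Add(5, 0)) = Mul(5, 5) = 25)
Function('z')(t) = 625 (Function('z')(t) = Pow(25, 2) = 625)
Function('d')(s) = Add(1, Mul(-3, Pow(s, -1))) (Function('d')(s) = Add(Mul(s, Pow(s, -1)), Mul(-3, Pow(s, -1))) = Add(1, Mul(-3, Pow(s, -1))))
Mul(Function('d')(Function('z')(8)), Mul(4, 4)) = Mul(Mul(Pow(625, -1), Add(-3, 625)), Mul(4, 4)) = Mul(Mul(Rational(1, 625), 622), 16) = Mul(Rational(622, 625), 16) = Rational(9952, 625)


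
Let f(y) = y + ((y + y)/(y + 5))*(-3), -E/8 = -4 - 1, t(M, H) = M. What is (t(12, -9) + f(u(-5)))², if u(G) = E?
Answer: 19600/9 ≈ 2177.8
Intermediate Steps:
E = 40 (E = -8*(-4 - 1) = -8*(-5) = 40)
u(G) = 40
f(y) = y - 6*y/(5 + y) (f(y) = y + ((2*y)/(5 + y))*(-3) = y + (2*y/(5 + y))*(-3) = y - 6*y/(5 + y))
(t(12, -9) + f(u(-5)))² = (12 + 40*(-1 + 40)/(5 + 40))² = (12 + 40*39/45)² = (12 + 40*(1/45)*39)² = (12 + 104/3)² = (140/3)² = 19600/9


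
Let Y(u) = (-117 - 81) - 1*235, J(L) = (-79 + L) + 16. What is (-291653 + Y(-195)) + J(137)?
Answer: -292012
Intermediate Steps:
J(L) = -63 + L
Y(u) = -433 (Y(u) = -198 - 235 = -433)
(-291653 + Y(-195)) + J(137) = (-291653 - 433) + (-63 + 137) = -292086 + 74 = -292012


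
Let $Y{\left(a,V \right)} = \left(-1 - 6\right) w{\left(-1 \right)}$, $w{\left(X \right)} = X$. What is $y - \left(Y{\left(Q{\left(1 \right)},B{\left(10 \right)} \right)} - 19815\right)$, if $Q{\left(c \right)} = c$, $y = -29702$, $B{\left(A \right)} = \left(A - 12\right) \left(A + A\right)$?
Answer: $-9894$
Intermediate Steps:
$B{\left(A \right)} = 2 A \left(-12 + A\right)$ ($B{\left(A \right)} = \left(-12 + A\right) 2 A = 2 A \left(-12 + A\right)$)
$Y{\left(a,V \right)} = 7$ ($Y{\left(a,V \right)} = \left(-1 - 6\right) \left(-1\right) = \left(-7\right) \left(-1\right) = 7$)
$y - \left(Y{\left(Q{\left(1 \right)},B{\left(10 \right)} \right)} - 19815\right) = -29702 - \left(7 - 19815\right) = -29702 - -19808 = -29702 + 19808 = -9894$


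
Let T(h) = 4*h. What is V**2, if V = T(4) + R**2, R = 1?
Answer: 289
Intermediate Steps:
V = 17 (V = 4*4 + 1**2 = 16 + 1 = 17)
V**2 = 17**2 = 289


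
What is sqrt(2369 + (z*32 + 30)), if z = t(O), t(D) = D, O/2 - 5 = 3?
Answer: sqrt(2911) ≈ 53.954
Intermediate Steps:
O = 16 (O = 10 + 2*3 = 10 + 6 = 16)
z = 16
sqrt(2369 + (z*32 + 30)) = sqrt(2369 + (16*32 + 30)) = sqrt(2369 + (512 + 30)) = sqrt(2369 + 542) = sqrt(2911)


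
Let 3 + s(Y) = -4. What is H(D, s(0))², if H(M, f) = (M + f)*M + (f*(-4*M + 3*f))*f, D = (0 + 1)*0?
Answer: 1058841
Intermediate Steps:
s(Y) = -7 (s(Y) = -3 - 4 = -7)
D = 0 (D = 1*0 = 0)
H(M, f) = M*(M + f) + f²*(-4*M + 3*f)
H(D, s(0))² = (0² + 3*(-7)³ + 0*(-7) - 4*0*(-7)²)² = (0 + 3*(-343) + 0 - 4*0*49)² = (0 - 1029 + 0 + 0)² = (-1029)² = 1058841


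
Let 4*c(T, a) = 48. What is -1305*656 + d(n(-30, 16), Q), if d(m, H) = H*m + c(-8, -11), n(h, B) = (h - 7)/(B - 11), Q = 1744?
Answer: -4344868/5 ≈ -8.6897e+5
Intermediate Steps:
n(h, B) = (-7 + h)/(-11 + B)
c(T, a) = 12 (c(T, a) = (1/4)*48 = 12)
d(m, H) = 12 + H*m (d(m, H) = H*m + 12 = 12 + H*m)
-1305*656 + d(n(-30, 16), Q) = -1305*656 + (12 + 1744*((-7 - 30)/(-11 + 16))) = -856080 + (12 + 1744*(-37/5)) = -856080 + (12 - 64528/5) = -856080 - 64468/5 = -4344868/5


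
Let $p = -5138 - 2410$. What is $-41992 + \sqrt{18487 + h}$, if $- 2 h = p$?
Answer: $-41992 + \sqrt{22261} \approx -41843.0$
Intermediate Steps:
$p = -7548$ ($p = -5138 - 2410 = -7548$)
$h = 3774$ ($h = \left(- \frac{1}{2}\right) \left(-7548\right) = 3774$)
$-41992 + \sqrt{18487 + h} = -41992 + \sqrt{18487 + 3774} = -41992 + \sqrt{22261}$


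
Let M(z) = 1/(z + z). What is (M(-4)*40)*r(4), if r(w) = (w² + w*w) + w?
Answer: -180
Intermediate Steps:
M(z) = 1/(2*z)
r(w) = w + 2*w² (r(w) = (w² + w²) + w = 2*w² + w = w + 2*w²)
(M(-4)*40)*r(4) = (((½)/(-4))*40)*(4*(1 + 2*4)) = (((½)*(-¼))*40)*(4*(1 + 8)) = (-⅛*40)*(4*9) = -5*36 = -180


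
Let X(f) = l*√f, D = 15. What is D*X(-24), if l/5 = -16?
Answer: -2400*I*√6 ≈ -5878.8*I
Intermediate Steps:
l = -80 (l = 5*(-16) = -80)
X(f) = -80*√f
D*X(-24) = 15*(-160*I*√6) = -2400*I*√6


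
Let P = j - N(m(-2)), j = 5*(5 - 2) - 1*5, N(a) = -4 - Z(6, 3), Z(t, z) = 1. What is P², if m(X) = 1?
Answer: 225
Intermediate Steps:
N(a) = -5 (N(a) = -4 - 1*1 = -4 - 1 = -5)
j = 10 (j = 5*3 - 5 = 15 - 5 = 10)
P = 15 (P = 10 - 1*(-5) = 10 + 5 = 15)
P² = 15² = 225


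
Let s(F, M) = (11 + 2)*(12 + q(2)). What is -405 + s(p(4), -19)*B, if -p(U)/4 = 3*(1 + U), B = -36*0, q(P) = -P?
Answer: -405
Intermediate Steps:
B = 0
p(U) = -12 - 12*U (p(U) = -12*(1 + U) = -4*(3 + 3*U) = -12 - 12*U)
s(F, M) = 130 (s(F, M) = (11 + 2)*(12 - 1*2) = 13*(12 - 2) = 13*10 = 130)
-405 + s(p(4), -19)*B = -405 + 130*0 = -405 + 0 = -405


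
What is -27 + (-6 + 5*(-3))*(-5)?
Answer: 78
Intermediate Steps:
-27 + (-6 + 5*(-3))*(-5) = -27 + (-6 - 15)*(-5) = -27 - 21*(-5) = -27 + 105 = 78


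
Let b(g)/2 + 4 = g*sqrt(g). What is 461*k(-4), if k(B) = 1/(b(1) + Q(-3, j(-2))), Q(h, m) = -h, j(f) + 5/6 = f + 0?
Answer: -461/3 ≈ -153.67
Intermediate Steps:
j(f) = -5/6 + f (j(f) = -5/6 + (f + 0) = -5/6 + f)
b(g) = -8 + 2*g**(3/2) (b(g) = -8 + 2*(g*sqrt(g)) = -8 + 2*g**(3/2))
k(B) = -1/3 (k(B) = 1/((-8 + 2*1**(3/2)) - 1*(-3)) = 1/((-8 + 2*1) + 3) = 1/((-8 + 2) + 3) = 1/(-6 + 3) = 1/(-3) = -1/3)
461*k(-4) = 461*(-1/3) = -461/3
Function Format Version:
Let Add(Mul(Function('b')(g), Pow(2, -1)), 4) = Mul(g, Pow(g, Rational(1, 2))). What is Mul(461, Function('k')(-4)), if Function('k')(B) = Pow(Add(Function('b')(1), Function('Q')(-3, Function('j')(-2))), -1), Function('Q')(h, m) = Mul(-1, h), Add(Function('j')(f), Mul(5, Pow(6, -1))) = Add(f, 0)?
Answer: Rational(-461, 3) ≈ -153.67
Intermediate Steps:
Function('j')(f) = Add(Rational(-5, 6), f) (Function('j')(f) = Add(Rational(-5, 6), Add(f, 0)) = Add(Rational(-5, 6), f))
Function('b')(g) = Add(-8, Mul(2, Pow(g, Rational(3, 2)))) (Function('b')(g) = Add(-8, Mul(2, Mul(g, Pow(g, Rational(1, 2))))) = Add(-8, Mul(2, Pow(g, Rational(3, 2)))))
Function('k')(B) = Rational(-1, 3) (Function('k')(B) = Pow(Add(Add(-8, Mul(2, Pow(1, Rational(3, 2)))), Mul(-1, -3)), -1) = Pow(Add(Add(-8, Mul(2, 1)), 3), -1) = Pow(Add(Add(-8, 2), 3), -1) = Pow(Add(-6, 3), -1) = Pow(-3, -1) = Rational(-1, 3))
Mul(461, Function('k')(-4)) = Mul(461, Rational(-1, 3)) = Rational(-461, 3)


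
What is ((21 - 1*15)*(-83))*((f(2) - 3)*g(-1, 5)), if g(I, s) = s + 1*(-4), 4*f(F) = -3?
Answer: 3735/2 ≈ 1867.5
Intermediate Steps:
f(F) = -¾ (f(F) = (¼)*(-3) = -¾)
g(I, s) = -4 + s (g(I, s) = s - 4 = -4 + s)
((21 - 1*15)*(-83))*((f(2) - 3)*g(-1, 5)) = ((21 - 1*15)*(-83))*((-¾ - 3)*(-4 + 5)) = ((21 - 15)*(-83))*(-15/4*1) = (6*(-83))*(-15/4) = -498*(-15/4) = 3735/2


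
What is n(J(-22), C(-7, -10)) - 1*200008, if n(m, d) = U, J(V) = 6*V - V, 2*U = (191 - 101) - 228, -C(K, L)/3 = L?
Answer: -200077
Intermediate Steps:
C(K, L) = -3*L
U = -69 (U = ((191 - 101) - 228)/2 = (90 - 228)/2 = (½)*(-138) = -69)
J(V) = 5*V
n(m, d) = -69
n(J(-22), C(-7, -10)) - 1*200008 = -69 - 1*200008 = -69 - 200008 = -200077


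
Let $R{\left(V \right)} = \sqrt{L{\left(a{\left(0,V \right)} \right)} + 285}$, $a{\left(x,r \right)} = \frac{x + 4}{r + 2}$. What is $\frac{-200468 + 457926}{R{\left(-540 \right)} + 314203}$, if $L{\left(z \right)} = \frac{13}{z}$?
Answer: $\frac{161788151948}{197447053345} - \frac{257458 i \sqrt{5854}}{197447053345} \approx 0.8194 - 9.9766 \cdot 10^{-5} i$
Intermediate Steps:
$a{\left(x,r \right)} = \frac{4 + x}{2 + r}$
$R{\left(V \right)} = \sqrt{\frac{583}{2} + \frac{13 V}{4}}$ ($R{\left(V \right)} = \sqrt{\frac{13}{\frac{1}{2 + V} \left(4 + 0\right)} + 285} = \sqrt{\frac{13}{\frac{1}{2 + V} 4} + 285} = \sqrt{\frac{13}{4 \frac{1}{2 + V}} + 285} = \sqrt{13 \left(\frac{1}{2} + \frac{V}{4}\right) + 285} = \sqrt{\left(\frac{13}{2} + \frac{13 V}{4}\right) + 285} = \sqrt{\frac{583}{2} + \frac{13 V}{4}}$)
$\frac{-200468 + 457926}{R{\left(-540 \right)} + 314203} = \frac{-200468 + 457926}{\frac{\sqrt{1166 + 13 \left(-540\right)}}{2} + 314203} = \frac{257458}{\frac{\sqrt{1166 - 7020}}{2} + 314203} = \frac{257458}{\frac{\sqrt{-5854}}{2} + 314203} = \frac{257458}{\frac{i \sqrt{5854}}{2} + 314203} = \frac{257458}{314203 + \frac{i \sqrt{5854}}{2}}$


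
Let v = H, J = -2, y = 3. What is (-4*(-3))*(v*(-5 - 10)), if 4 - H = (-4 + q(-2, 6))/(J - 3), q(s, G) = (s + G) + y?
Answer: -828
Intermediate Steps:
q(s, G) = 3 + G + s (q(s, G) = (s + G) + 3 = (G + s) + 3 = 3 + G + s)
H = 23/5 (H = 4 - (-4 + (3 + 6 - 2))/(-2 - 3) = 4 - (-4 + 7)/(-5) = 4 - 3*(-1)/5 = 4 - 1*(-3/5) = 4 + 3/5 = 23/5 ≈ 4.6000)
v = 23/5 ≈ 4.6000
(-4*(-3))*(v*(-5 - 10)) = (-4*(-3))*(23*(-5 - 10)/5) = 12*((23/5)*(-15)) = 12*(-69) = -828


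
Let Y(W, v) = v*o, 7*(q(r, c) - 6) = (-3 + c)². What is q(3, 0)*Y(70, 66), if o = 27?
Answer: 90882/7 ≈ 12983.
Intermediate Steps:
q(r, c) = 6 + (-3 + c)²/7
Y(W, v) = 27*v (Y(W, v) = v*27 = 27*v)
q(3, 0)*Y(70, 66) = (6 + (-3 + 0)²/7)*(27*66) = (6 + (⅐)*(-3)²)*1782 = (6 + (⅐)*9)*1782 = (6 + 9/7)*1782 = (51/7)*1782 = 90882/7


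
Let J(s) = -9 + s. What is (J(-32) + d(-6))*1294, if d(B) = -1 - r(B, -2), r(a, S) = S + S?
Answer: -49172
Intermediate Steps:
r(a, S) = 2*S
d(B) = 3 (d(B) = -1 - 2*(-2) = -1 - 1*(-4) = -1 + 4 = 3)
(J(-32) + d(-6))*1294 = ((-9 - 32) + 3)*1294 = (-41 + 3)*1294 = -38*1294 = -49172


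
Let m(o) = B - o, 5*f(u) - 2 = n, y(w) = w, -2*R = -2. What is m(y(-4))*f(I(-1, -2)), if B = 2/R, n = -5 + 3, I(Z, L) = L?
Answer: 0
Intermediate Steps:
R = 1 (R = -½*(-2) = 1)
n = -2
B = 2 (B = 2/1 = 2*1 = 2)
f(u) = 0 (f(u) = ⅖ + (⅕)*(-2) = ⅖ - ⅖ = 0)
m(o) = 2 - o
m(y(-4))*f(I(-1, -2)) = (2 - 1*(-4))*0 = (2 + 4)*0 = 6*0 = 0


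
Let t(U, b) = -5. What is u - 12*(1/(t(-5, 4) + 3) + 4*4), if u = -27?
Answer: -213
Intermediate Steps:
u - 12*(1/(t(-5, 4) + 3) + 4*4) = -27 - 12*(1/(-5 + 3) + 4*4) = -27 - 12*(1/(-2) + 16) = -27 - 12*(-1/2 + 16) = -27 - 12*31/2 = -27 - 186 = -213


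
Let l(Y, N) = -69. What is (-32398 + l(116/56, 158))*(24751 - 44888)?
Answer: 653787979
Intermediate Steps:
(-32398 + l(116/56, 158))*(24751 - 44888) = (-32398 - 69)*(24751 - 44888) = -32467*(-20137) = 653787979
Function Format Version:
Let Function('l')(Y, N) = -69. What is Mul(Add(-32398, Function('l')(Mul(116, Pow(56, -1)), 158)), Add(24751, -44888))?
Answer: 653787979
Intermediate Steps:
Mul(Add(-32398, Function('l')(Mul(116, Pow(56, -1)), 158)), Add(24751, -44888)) = Mul(Add(-32398, -69), Add(24751, -44888)) = Mul(-32467, -20137) = 653787979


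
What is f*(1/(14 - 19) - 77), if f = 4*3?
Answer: -4632/5 ≈ -926.40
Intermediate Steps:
f = 12
f*(1/(14 - 19) - 77) = 12*(1/(14 - 19) - 77) = 12*(1/(-5) - 77) = 12*(-⅕ - 77) = 12*(-386/5) = -4632/5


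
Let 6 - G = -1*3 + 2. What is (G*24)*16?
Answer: 2688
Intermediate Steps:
G = 7 (G = 6 - (-1*3 + 2) = 6 - (-3 + 2) = 6 - 1*(-1) = 6 + 1 = 7)
(G*24)*16 = (7*24)*16 = 168*16 = 2688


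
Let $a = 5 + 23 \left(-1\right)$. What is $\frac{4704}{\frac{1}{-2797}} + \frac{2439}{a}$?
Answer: $- \frac{26314447}{2} \approx -1.3157 \cdot 10^{7}$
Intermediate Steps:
$a = -18$ ($a = 5 - 23 = -18$)
$\frac{4704}{\frac{1}{-2797}} + \frac{2439}{a} = \frac{4704}{\frac{1}{-2797}} + \frac{2439}{-18} = \frac{4704}{- \frac{1}{2797}} + 2439 \left(- \frac{1}{18}\right) = 4704 \left(-2797\right) - \frac{271}{2} = -13157088 - \frac{271}{2} = - \frac{26314447}{2}$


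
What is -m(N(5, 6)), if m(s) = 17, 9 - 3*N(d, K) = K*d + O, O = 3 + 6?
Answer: -17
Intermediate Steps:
O = 9
N(d, K) = -K*d/3 (N(d, K) = 3 - (K*d + 9)/3 = 3 - (9 + K*d)/3 = 3 + (-3 - K*d/3) = -K*d/3)
-m(N(5, 6)) = -1*17 = -17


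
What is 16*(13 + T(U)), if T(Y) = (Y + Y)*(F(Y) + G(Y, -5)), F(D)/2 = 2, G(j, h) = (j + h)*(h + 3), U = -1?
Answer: -304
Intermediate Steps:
G(j, h) = (3 + h)*(h + j) (G(j, h) = (h + j)*(3 + h) = (3 + h)*(h + j))
F(D) = 4 (F(D) = 2*2 = 4)
T(Y) = 2*Y*(14 - 2*Y) (T(Y) = (Y + Y)*(4 + ((-5)**2 + 3*(-5) + 3*Y - 5*Y)) = (2*Y)*(4 + (25 - 15 + 3*Y - 5*Y)) = (2*Y)*(4 + (10 - 2*Y)) = (2*Y)*(14 - 2*Y) = 2*Y*(14 - 2*Y))
16*(13 + T(U)) = 16*(13 + 4*(-1)*(7 - 1*(-1))) = 16*(13 + 4*(-1)*(7 + 1)) = 16*(13 + 4*(-1)*8) = 16*(13 - 32) = 16*(-19) = -304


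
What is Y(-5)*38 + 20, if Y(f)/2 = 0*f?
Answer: 20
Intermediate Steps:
Y(f) = 0 (Y(f) = 2*(0*f) = 2*0 = 0)
Y(-5)*38 + 20 = 0*38 + 20 = 0 + 20 = 20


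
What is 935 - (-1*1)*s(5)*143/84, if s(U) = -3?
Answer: 26037/28 ≈ 929.89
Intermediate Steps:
935 - (-1*1)*s(5)*143/84 = 935 - -1*1*(-3)*143/84 = 935 - (-1*(-3))*143*(1/84) = 935 - 3*143/84 = 935 - 1*143/28 = 935 - 143/28 = 26037/28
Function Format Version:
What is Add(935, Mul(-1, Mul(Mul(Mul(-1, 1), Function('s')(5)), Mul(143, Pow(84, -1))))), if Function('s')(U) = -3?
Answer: Rational(26037, 28) ≈ 929.89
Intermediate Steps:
Add(935, Mul(-1, Mul(Mul(Mul(-1, 1), Function('s')(5)), Mul(143, Pow(84, -1))))) = Add(935, Mul(-1, Mul(Mul(Mul(-1, 1), -3), Mul(143, Pow(84, -1))))) = Add(935, Mul(-1, Mul(Mul(-1, -3), Mul(143, Rational(1, 84))))) = Add(935, Mul(-1, Mul(3, Rational(143, 84)))) = Add(935, Mul(-1, Rational(143, 28))) = Add(935, Rational(-143, 28)) = Rational(26037, 28)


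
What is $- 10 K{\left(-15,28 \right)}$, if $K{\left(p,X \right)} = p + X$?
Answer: $-130$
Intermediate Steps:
$K{\left(p,X \right)} = X + p$
$- 10 K{\left(-15,28 \right)} = - 10 \left(28 - 15\right) = \left(-10\right) 13 = -130$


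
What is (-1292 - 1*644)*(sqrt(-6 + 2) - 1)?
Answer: 1936 - 3872*I ≈ 1936.0 - 3872.0*I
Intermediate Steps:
(-1292 - 1*644)*(sqrt(-6 + 2) - 1) = (-1292 - 644)*(sqrt(-4) - 1) = -1936*(2*I - 1) = -1936*(-1 + 2*I) = 1936 - 3872*I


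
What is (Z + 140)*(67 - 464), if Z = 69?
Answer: -82973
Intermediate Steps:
(Z + 140)*(67 - 464) = (69 + 140)*(67 - 464) = 209*(-397) = -82973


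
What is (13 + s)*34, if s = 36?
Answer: 1666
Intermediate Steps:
(13 + s)*34 = (13 + 36)*34 = 49*34 = 1666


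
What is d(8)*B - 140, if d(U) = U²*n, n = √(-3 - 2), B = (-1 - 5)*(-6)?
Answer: -140 + 2304*I*√5 ≈ -140.0 + 5151.9*I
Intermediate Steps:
B = 36 (B = -6*(-6) = 36)
n = I*√5 (n = √(-5) = I*√5 ≈ 2.2361*I)
d(U) = I*√5*U² (d(U) = U²*(I*√5) = I*√5*U²)
d(8)*B - 140 = (I*√5*8²)*36 - 140 = (I*√5*64)*36 - 140 = (64*I*√5)*36 - 140 = 2304*I*√5 - 140 = -140 + 2304*I*√5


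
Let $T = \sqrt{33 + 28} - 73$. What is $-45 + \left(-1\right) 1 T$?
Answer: $28 - \sqrt{61} \approx 20.19$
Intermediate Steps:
$T = -73 + \sqrt{61}$ ($T = \sqrt{61} - 73 = -73 + \sqrt{61} \approx -65.19$)
$-45 + \left(-1\right) 1 T = -45 + \left(-1\right) 1 \left(-73 + \sqrt{61}\right) = -45 - \left(-73 + \sqrt{61}\right) = -45 + \left(73 - \sqrt{61}\right) = 28 - \sqrt{61}$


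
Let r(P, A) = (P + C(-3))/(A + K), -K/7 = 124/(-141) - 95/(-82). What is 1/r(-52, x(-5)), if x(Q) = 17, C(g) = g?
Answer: -3163/11562 ≈ -0.27357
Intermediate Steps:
K = -22589/11562 (K = -7*(124/(-141) - 95/(-82)) = -7*(124*(-1/141) - 95*(-1/82)) = -7*(-124/141 + 95/82) = -7*3227/11562 = -22589/11562 ≈ -1.9537)
r(P, A) = (-3 + P)/(-22589/11562 + A) (r(P, A) = (P - 3)/(A - 22589/11562) = (-3 + P)/(-22589/11562 + A))
1/r(-52, x(-5)) = 1/(11562*(-3 - 52)/(-22589 + 11562*17)) = 1/(11562*(-55)/(-22589 + 196554)) = 1/(11562*(-55)/173965) = 1/(11562*(1/173965)*(-55)) = 1/(-11562/3163) = -3163/11562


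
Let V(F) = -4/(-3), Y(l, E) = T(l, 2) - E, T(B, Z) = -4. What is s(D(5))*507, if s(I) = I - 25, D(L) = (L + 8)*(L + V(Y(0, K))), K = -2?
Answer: 29068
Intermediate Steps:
Y(l, E) = -4 - E
V(F) = 4/3 (V(F) = -4*(-⅓) = 4/3)
D(L) = (8 + L)*(4/3 + L) (D(L) = (L + 8)*(L + 4/3) = (8 + L)*(4/3 + L))
s(I) = -25 + I
s(D(5))*507 = (-25 + (32/3 + 5² + (28/3)*5))*507 = (-25 + (32/3 + 25 + 140/3))*507 = (-25 + 247/3)*507 = (172/3)*507 = 29068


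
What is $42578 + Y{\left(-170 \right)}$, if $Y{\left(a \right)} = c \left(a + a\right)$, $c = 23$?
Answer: $34758$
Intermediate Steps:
$Y{\left(a \right)} = 46 a$ ($Y{\left(a \right)} = 23 \left(a + a\right) = 23 \cdot 2 a = 46 a$)
$42578 + Y{\left(-170 \right)} = 42578 + 46 \left(-170\right) = 42578 - 7820 = 34758$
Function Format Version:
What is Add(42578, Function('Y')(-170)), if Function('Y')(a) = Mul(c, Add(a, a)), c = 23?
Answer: 34758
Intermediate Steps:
Function('Y')(a) = Mul(46, a) (Function('Y')(a) = Mul(23, Add(a, a)) = Mul(23, Mul(2, a)) = Mul(46, a))
Add(42578, Function('Y')(-170)) = Add(42578, Mul(46, -170)) = Add(42578, -7820) = 34758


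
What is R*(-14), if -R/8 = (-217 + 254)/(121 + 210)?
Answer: 4144/331 ≈ 12.520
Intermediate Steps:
R = -296/331 (R = -8*(-217 + 254)/(121 + 210) = -296/331 ≈ -0.89426)
R*(-14) = -296/331*(-14) = 4144/331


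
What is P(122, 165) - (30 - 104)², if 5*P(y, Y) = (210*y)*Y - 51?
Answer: 4199869/5 ≈ 8.3997e+5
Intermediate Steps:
P(y, Y) = -51/5 + 42*Y*y (P(y, Y) = ((210*y)*Y - 51)/5 = (210*Y*y - 51)/5 = (-51 + 210*Y*y)/5 = -51/5 + 42*Y*y)
P(122, 165) - (30 - 104)² = (-51/5 + 42*165*122) - (30 - 104)² = (-51/5 + 845460) - 1*(-74)² = 4227249/5 - 1*5476 = 4227249/5 - 5476 = 4199869/5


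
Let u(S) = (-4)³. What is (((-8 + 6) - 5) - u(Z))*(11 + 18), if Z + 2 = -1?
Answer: 1653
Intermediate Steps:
Z = -3 (Z = -2 - 1 = -3)
u(S) = -64
(((-8 + 6) - 5) - u(Z))*(11 + 18) = (((-8 + 6) - 5) - 1*(-64))*(11 + 18) = ((-2 - 5) + 64)*29 = (-7 + 64)*29 = 57*29 = 1653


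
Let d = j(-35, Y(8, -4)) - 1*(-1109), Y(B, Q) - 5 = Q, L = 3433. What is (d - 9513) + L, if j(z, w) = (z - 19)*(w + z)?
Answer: -3135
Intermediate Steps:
Y(B, Q) = 5 + Q
j(z, w) = (-19 + z)*(w + z)
d = 2945 (d = ((-35)² - 19*(5 - 4) - 19*(-35) + (5 - 4)*(-35)) - 1*(-1109) = (1225 - 19*1 + 665 + 1*(-35)) + 1109 = (1225 - 19 + 665 - 35) + 1109 = 1836 + 1109 = 2945)
(d - 9513) + L = (2945 - 9513) + 3433 = -6568 + 3433 = -3135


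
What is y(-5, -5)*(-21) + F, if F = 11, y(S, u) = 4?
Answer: -73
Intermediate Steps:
y(-5, -5)*(-21) + F = 4*(-21) + 11 = -84 + 11 = -73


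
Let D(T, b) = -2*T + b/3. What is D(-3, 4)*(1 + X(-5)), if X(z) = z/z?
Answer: 44/3 ≈ 14.667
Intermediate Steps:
X(z) = 1
D(T, b) = -2*T + b/3
D(-3, 4)*(1 + X(-5)) = (-2*(-3) + (⅓)*4)*(1 + 1) = (6 + 4/3)*2 = (22/3)*2 = 44/3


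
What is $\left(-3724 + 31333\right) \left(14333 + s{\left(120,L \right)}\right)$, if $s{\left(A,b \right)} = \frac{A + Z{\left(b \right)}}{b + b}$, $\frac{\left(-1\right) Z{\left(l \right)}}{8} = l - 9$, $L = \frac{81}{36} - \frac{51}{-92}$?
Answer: $\frac{17051842971}{43} \approx 3.9655 \cdot 10^{8}$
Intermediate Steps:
$L = \frac{129}{46}$ ($L = 81 \cdot \frac{1}{36} - - \frac{51}{92} = \frac{9}{4} + \frac{51}{92} = \frac{129}{46} \approx 2.8043$)
$Z{\left(l \right)} = 72 - 8 l$ ($Z{\left(l \right)} = - 8 \left(l - 9\right) = - 8 \left(-9 + l\right) = 72 - 8 l$)
$s{\left(A,b \right)} = \frac{72 + A - 8 b}{2 b}$ ($s{\left(A,b \right)} = \frac{A - \left(-72 + 8 b\right)}{b + b} = \frac{72 + A - 8 b}{2 b}$)
$\left(-3724 + 31333\right) \left(14333 + s{\left(120,L \right)}\right) = \left(-3724 + 31333\right) \left(14333 + \frac{72 + 120 - \frac{516}{23}}{2 \cdot \frac{129}{46}}\right) = 27609 \left(14333 + \frac{1}{2} \cdot \frac{46}{129} \left(72 + 120 - \frac{516}{23}\right)\right) = 27609 \left(14333 + \frac{1}{2} \cdot \frac{46}{129} \cdot \frac{3900}{23}\right) = 27609 \left(14333 + \frac{1300}{43}\right) = 27609 \cdot \frac{617619}{43} = \frac{17051842971}{43}$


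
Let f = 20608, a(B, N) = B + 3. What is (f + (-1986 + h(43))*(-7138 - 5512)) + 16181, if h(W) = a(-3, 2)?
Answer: 25159689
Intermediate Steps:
a(B, N) = 3 + B
h(W) = 0 (h(W) = 3 - 3 = 0)
(f + (-1986 + h(43))*(-7138 - 5512)) + 16181 = (20608 + (-1986 + 0)*(-7138 - 5512)) + 16181 = (20608 - 1986*(-12650)) + 16181 = (20608 + 25122900) + 16181 = 25143508 + 16181 = 25159689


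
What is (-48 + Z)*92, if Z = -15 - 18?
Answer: -7452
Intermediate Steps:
Z = -33
(-48 + Z)*92 = (-48 - 33)*92 = -81*92 = -7452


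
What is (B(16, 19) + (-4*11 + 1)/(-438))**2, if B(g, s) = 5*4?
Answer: 77492809/191844 ≈ 403.94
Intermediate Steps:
B(g, s) = 20
(B(16, 19) + (-4*11 + 1)/(-438))**2 = (20 + (-4*11 + 1)/(-438))**2 = (20 + (-44 + 1)*(-1/438))**2 = (20 - 43*(-1/438))**2 = (20 + 43/438)**2 = (8803/438)**2 = 77492809/191844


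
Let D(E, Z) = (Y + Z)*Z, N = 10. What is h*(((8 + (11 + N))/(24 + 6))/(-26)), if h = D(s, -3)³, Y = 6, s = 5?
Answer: 7047/260 ≈ 27.104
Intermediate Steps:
D(E, Z) = Z*(6 + Z) (D(E, Z) = (6 + Z)*Z = Z*(6 + Z))
h = -729 (h = (-3*(6 - 3))³ = (-3*3)³ = (-9)³ = -729)
h*(((8 + (11 + N))/(24 + 6))/(-26)) = -729*(8 + (11 + 10))/(24 + 6)/(-26) = -729*(8 + 21)/30*(-1)/26 = -729*29*(1/30)*(-1)/26 = -7047*(-1)/(10*26) = -729*(-29/780) = 7047/260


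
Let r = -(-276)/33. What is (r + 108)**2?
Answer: 1638400/121 ≈ 13541.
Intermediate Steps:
r = 92/11 (r = -(-276)/33 = -4*(-23/11) = 92/11 ≈ 8.3636)
(r + 108)**2 = (92/11 + 108)**2 = (1280/11)**2 = 1638400/121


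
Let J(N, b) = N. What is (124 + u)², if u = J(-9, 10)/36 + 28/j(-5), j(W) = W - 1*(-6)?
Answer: 368449/16 ≈ 23028.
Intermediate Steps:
j(W) = 6 + W (j(W) = W + 6 = 6 + W)
u = 111/4 (u = -9/36 + 28/(6 - 5) = -9*1/36 + 28/1 = -¼ + 28*1 = -¼ + 28 = 111/4 ≈ 27.750)
(124 + u)² = (124 + 111/4)² = (607/4)² = 368449/16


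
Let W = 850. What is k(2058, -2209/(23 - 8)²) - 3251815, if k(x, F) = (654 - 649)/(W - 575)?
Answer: -178849824/55 ≈ -3.2518e+6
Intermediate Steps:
k(x, F) = 1/55 (k(x, F) = (654 - 649)/(850 - 575) = 5/275 = 5*(1/275) = 1/55)
k(2058, -2209/(23 - 8)²) - 3251815 = 1/55 - 3251815 = -178849824/55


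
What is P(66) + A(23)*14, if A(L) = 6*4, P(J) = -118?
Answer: 218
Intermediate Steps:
A(L) = 24
P(66) + A(23)*14 = -118 + 24*14 = -118 + 336 = 218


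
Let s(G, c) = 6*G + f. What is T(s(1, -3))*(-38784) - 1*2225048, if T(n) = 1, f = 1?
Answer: -2263832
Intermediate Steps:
s(G, c) = 1 + 6*G (s(G, c) = 6*G + 1 = 1 + 6*G)
T(s(1, -3))*(-38784) - 1*2225048 = 1*(-38784) - 1*2225048 = -38784 - 2225048 = -2263832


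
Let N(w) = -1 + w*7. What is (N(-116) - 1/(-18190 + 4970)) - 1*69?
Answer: -11660039/13220 ≈ -882.00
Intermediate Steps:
N(w) = -1 + 7*w
(N(-116) - 1/(-18190 + 4970)) - 1*69 = ((-1 + 7*(-116)) - 1/(-18190 + 4970)) - 1*69 = ((-1 - 812) - 1/(-13220)) - 69 = (-813 - 1*(-1/13220)) - 69 = (-813 + 1/13220) - 69 = -10747859/13220 - 69 = -11660039/13220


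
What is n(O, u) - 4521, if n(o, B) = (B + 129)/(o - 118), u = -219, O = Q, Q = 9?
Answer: -492699/109 ≈ -4520.2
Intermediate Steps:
O = 9
n(o, B) = (129 + B)/(-118 + o)
n(O, u) - 4521 = (129 - 219)/(-118 + 9) - 4521 = -90/(-109) - 4521 = -1/109*(-90) - 4521 = 90/109 - 4521 = -492699/109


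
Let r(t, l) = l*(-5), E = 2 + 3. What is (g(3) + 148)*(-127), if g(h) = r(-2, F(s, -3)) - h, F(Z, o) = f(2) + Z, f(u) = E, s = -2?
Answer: -16510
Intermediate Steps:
E = 5
f(u) = 5
F(Z, o) = 5 + Z
r(t, l) = -5*l
g(h) = -15 - h (g(h) = -5*(5 - 2) - h = -5*3 - h = -15 - h)
(g(3) + 148)*(-127) = ((-15 - 1*3) + 148)*(-127) = ((-15 - 3) + 148)*(-127) = (-18 + 148)*(-127) = 130*(-127) = -16510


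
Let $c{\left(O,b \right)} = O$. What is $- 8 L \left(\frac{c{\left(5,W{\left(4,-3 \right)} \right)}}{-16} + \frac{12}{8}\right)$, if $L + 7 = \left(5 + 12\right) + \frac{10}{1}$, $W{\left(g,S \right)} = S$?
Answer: $-190$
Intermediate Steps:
$L = 20$ ($L = -7 + \left(\left(5 + 12\right) + \frac{10}{1}\right) = -7 + \left(17 + 10 \cdot 1\right) = -7 + \left(17 + 10\right) = -7 + 27 = 20$)
$- 8 L \left(\frac{c{\left(5,W{\left(4,-3 \right)} \right)}}{-16} + \frac{12}{8}\right) = \left(-8\right) 20 \left(\frac{5}{-16} + \frac{12}{8}\right) = - 160 \left(5 \left(- \frac{1}{16}\right) + 12 \cdot \frac{1}{8}\right) = - 160 \left(- \frac{5}{16} + \frac{3}{2}\right) = \left(-160\right) \frac{19}{16} = -190$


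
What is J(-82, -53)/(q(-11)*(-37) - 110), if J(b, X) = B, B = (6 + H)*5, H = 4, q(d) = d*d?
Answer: -50/4587 ≈ -0.010900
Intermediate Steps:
q(d) = d²
B = 50 (B = (6 + 4)*5 = 10*5 = 50)
J(b, X) = 50
J(-82, -53)/(q(-11)*(-37) - 110) = 50/((-11)²*(-37) - 110) = 50/(121*(-37) - 110) = 50/(-4477 - 110) = 50/(-4587) = 50*(-1/4587) = -50/4587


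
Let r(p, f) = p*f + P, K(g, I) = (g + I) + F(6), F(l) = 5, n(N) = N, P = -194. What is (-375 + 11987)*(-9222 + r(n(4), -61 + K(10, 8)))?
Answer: -111103616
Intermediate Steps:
K(g, I) = 5 + I + g (K(g, I) = (g + I) + 5 = (I + g) + 5 = 5 + I + g)
r(p, f) = -194 + f*p (r(p, f) = p*f - 194 = f*p - 194 = -194 + f*p)
(-375 + 11987)*(-9222 + r(n(4), -61 + K(10, 8))) = (-375 + 11987)*(-9222 + (-194 + (-61 + (5 + 8 + 10))*4)) = 11612*(-9222 + (-194 + (-61 + 23)*4)) = 11612*(-9222 + (-194 - 38*4)) = 11612*(-9222 + (-194 - 152)) = 11612*(-9222 - 346) = 11612*(-9568) = -111103616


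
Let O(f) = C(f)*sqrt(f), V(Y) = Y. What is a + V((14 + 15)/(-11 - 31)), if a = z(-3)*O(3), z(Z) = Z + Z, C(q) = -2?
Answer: -29/42 + 12*sqrt(3) ≈ 20.094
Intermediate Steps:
z(Z) = 2*Z
O(f) = -2*sqrt(f)
a = 12*sqrt(3) (a = (2*(-3))*(-2*sqrt(3)) = -(-12)*sqrt(3) = 12*sqrt(3) ≈ 20.785)
a + V((14 + 15)/(-11 - 31)) = 12*sqrt(3) + (14 + 15)/(-11 - 31) = 12*sqrt(3) + 29/(-42) = 12*sqrt(3) + 29*(-1/42) = 12*sqrt(3) - 29/42 = -29/42 + 12*sqrt(3)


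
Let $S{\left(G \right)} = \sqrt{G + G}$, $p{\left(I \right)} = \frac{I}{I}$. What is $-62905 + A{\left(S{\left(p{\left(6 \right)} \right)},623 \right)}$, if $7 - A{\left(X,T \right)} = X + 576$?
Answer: $-63474 - \sqrt{2} \approx -63475.0$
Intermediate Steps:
$p{\left(I \right)} = 1$
$S{\left(G \right)} = \sqrt{2} \sqrt{G}$ ($S{\left(G \right)} = \sqrt{2 G} = \sqrt{2} \sqrt{G}$)
$A{\left(X,T \right)} = -569 - X$ ($A{\left(X,T \right)} = 7 - \left(X + 576\right) = 7 - \left(576 + X\right) = -569 - X$)
$-62905 + A{\left(S{\left(p{\left(6 \right)} \right)},623 \right)} = -62905 - \left(569 + \sqrt{2} \sqrt{1}\right) = -62905 - \left(569 + \sqrt{2} \cdot 1\right) = -62905 - \left(569 + \sqrt{2}\right) = -63474 - \sqrt{2}$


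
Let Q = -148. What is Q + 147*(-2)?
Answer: -442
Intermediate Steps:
Q + 147*(-2) = -148 + 147*(-2) = -148 - 294 = -442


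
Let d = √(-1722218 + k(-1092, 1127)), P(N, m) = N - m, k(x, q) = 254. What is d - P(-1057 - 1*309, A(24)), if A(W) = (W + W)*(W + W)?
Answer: 3670 + 2*I*√430491 ≈ 3670.0 + 1312.2*I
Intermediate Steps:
A(W) = 4*W² (A(W) = (2*W)*(2*W) = 4*W²)
d = 2*I*√430491 (d = √(-1722218 + 254) = √(-1721964) = 2*I*√430491 ≈ 1312.2*I)
d - P(-1057 - 1*309, A(24)) = 2*I*√430491 - ((-1057 - 1*309) - 4*24²) = 2*I*√430491 - ((-1057 - 309) - 4*576) = 2*I*√430491 - (-1366 - 1*2304) = 2*I*√430491 - (-1366 - 2304) = 2*I*√430491 - 1*(-3670) = 2*I*√430491 + 3670 = 3670 + 2*I*√430491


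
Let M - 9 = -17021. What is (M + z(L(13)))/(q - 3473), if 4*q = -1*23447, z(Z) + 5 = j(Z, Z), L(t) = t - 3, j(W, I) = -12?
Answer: 68116/37339 ≈ 1.8243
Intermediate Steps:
M = -17012 (M = 9 - 17021 = -17012)
L(t) = -3 + t
z(Z) = -17 (z(Z) = -5 - 12 = -17)
q = -23447/4 (q = (-1*23447)/4 = (¼)*(-23447) = -23447/4 ≈ -5861.8)
(M + z(L(13)))/(q - 3473) = (-17012 - 17)/(-23447/4 - 3473) = -17029/(-37339/4) = -17029*(-4/37339) = 68116/37339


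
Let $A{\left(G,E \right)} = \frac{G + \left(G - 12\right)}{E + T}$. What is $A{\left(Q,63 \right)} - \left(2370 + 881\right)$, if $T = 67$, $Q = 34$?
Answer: $- \frac{211287}{65} \approx -3250.6$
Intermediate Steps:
$A{\left(G,E \right)} = \frac{-12 + 2 G}{67 + E}$ ($A{\left(G,E \right)} = \frac{G + \left(G - 12\right)}{E + 67} = \frac{G + \left(-12 + G\right)}{67 + E} = \frac{-12 + 2 G}{67 + E}$)
$A{\left(Q,63 \right)} - \left(2370 + 881\right) = \frac{2 \left(-6 + 34\right)}{67 + 63} - \left(2370 + 881\right) = 2 \cdot \frac{1}{130} \cdot 28 - 3251 = \frac{28}{65} - 3251 = - \frac{211287}{65}$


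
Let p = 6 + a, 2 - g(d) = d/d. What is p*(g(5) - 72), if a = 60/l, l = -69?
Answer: -8378/23 ≈ -364.26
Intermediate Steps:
g(d) = 1 (g(d) = 2 - d/d = 2 - 1*1 = 2 - 1 = 1)
a = -20/23 (a = 60/(-69) = 60*(-1/69) = -20/23 ≈ -0.86957)
p = 118/23 (p = 6 - 20/23 = 118/23 ≈ 5.1304)
p*(g(5) - 72) = 118*(1 - 72)/23 = (118/23)*(-71) = -8378/23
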